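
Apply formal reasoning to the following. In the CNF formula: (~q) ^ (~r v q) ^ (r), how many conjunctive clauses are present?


A CNF formula is a conjunction of clauses.
Clauses are separated by ^.
Counting the conjuncts: 3 clauses.

3


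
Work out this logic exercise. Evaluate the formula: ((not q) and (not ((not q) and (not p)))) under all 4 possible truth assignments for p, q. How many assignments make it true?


Check all 4 assignments:
p=0, q=0: 0
p=0, q=1: 0
p=1, q=0: 1
p=1, q=1: 0
Count of True = 1

1


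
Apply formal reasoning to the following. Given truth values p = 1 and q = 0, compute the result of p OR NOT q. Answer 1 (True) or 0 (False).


p = 1, q = 0
Operation: p OR NOT q
Evaluate: 1 OR NOT 0 = 1

1


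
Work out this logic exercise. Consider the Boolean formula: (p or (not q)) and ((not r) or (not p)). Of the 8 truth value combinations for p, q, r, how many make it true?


Evaluate all 8 assignments for p, q, r:
p=0, q=0, r=0: 1
p=0, q=0, r=1: 1
p=0, q=1, r=0: 0
p=0, q=1, r=1: 0
p=1, q=0, r=0: 1
p=1, q=0, r=1: 0
p=1, q=1, r=0: 1
p=1, q=1, r=1: 0
Satisfying count = 4

4


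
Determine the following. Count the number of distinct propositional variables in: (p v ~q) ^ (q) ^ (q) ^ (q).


Identify each variable that appears in the formula.
Variables found: p, q
Count = 2

2


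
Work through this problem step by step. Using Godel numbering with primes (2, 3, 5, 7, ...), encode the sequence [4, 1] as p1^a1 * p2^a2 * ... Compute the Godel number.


Encode each element as an exponent of the corresponding prime:
  2^4 = 16
  3^1 = 3
Product = 16 * 3 = 48

48


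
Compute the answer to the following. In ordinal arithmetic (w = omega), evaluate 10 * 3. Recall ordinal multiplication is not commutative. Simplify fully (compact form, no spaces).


Compute 10 * 3.
Ordinal * is associative and left-distributive over +, but NOT commutative; for finite n>1, n*w = w but w*n stays w*n.
Both finite; ordinal * agrees with natural *: 10 * 3 = 30.
Result = 30

30


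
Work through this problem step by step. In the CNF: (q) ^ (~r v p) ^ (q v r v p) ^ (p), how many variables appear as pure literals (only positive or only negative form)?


Check each variable for pure literal status:
p: pure positive
q: pure positive
r: mixed (not pure)
Pure literal count = 2

2


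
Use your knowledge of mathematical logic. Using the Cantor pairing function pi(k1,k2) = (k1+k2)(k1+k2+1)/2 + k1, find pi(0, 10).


k1 + k2 = 10
(k1+k2)(k1+k2+1)/2 = 10 * 11 / 2 = 55
pi = 55 + 0 = 55

55


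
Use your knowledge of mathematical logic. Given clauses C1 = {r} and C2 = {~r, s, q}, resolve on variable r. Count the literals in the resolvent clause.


Remove r from C1 and ~r from C2.
C1 remainder: {}
C2 remainder: {s, q}
Union (resolvent): {q, s}
Resolvent has 2 literal(s).

2


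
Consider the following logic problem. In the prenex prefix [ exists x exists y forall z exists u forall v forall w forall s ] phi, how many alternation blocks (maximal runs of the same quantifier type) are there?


Quantifier-type sequence: E E A E A A A  (A=forall, E=exists)
Group into maximal same-type runs:
  Ex2 | Ax1 | Ex1 | Ax3
Number of blocks = 4

4


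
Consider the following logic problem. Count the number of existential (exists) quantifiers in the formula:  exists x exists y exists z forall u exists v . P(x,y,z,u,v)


Quantifier prefix: exists x exists y exists z forall u exists v
Mark each quantifier type:
  E E E U E
Universal count = 1, Existential count = 4
Asked for existential (exists) quantifiers: 4

4


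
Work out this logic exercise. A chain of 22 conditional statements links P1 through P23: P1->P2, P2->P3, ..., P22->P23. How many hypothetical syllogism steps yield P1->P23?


With 22 implications in a chain connecting 23 propositions:
P1->P2, P2->P3, ..., P22->P23
Steps needed = (number of implications) - 1 = 22 - 1 = 21

21


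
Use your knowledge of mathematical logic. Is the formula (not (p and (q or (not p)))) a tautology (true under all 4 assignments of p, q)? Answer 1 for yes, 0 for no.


Check all 4 assignments:
p=0, q=0: 1
p=0, q=1: 1
p=1, q=0: 1
p=1, q=1: 0
Satisfying count = 3/4.
Tautology iff count = 4: no.

0


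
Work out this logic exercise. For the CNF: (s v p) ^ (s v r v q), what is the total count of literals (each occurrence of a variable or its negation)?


Counting literals in each clause:
Clause 1: 2 literal(s)
Clause 2: 3 literal(s)
Total = 5

5


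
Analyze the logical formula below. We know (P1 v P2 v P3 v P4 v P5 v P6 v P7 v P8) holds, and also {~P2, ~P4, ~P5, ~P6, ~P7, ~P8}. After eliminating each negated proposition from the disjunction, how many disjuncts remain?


Original disjuncts (8): P1, P2, P3, P4, P5, P6, P7, P8
Negated (eliminate): ~P2, ~P4, ~P5, ~P6, ~P7, ~P8
Remaining disjuncts: P1, P3
Count = 8 - 6 = 2

2


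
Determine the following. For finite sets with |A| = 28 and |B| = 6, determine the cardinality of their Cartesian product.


The Cartesian product A x B contains all ordered pairs (a, b).
|A x B| = |A| * |B| = 28 * 6 = 168

168


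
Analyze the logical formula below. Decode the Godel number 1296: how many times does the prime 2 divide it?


Factorize 1296 by dividing by 2 repeatedly.
Division steps: 2 divides 1296 exactly 4 time(s).
Exponent of 2 = 4

4


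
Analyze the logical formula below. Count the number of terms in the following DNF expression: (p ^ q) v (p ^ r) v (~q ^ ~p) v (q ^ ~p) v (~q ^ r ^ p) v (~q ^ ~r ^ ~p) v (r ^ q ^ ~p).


A DNF formula is a disjunction of terms (conjunctions).
Terms are separated by v.
Counting the disjuncts: 7 terms.

7


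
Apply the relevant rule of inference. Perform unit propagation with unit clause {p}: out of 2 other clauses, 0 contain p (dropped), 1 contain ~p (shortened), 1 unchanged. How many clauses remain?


Satisfied (removed): 0
Shortened (remain): 1
Unchanged (remain): 1
Remaining = 1 + 1 = 2

2


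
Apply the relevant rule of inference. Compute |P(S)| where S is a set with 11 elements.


The power set of a set with n elements has 2^n elements.
|P(S)| = 2^11 = 2048

2048


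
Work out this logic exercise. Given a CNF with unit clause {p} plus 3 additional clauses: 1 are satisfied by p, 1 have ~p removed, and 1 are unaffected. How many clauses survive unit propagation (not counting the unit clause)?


Satisfied (removed): 1
Shortened (remain): 1
Unchanged (remain): 1
Remaining = 1 + 1 = 2

2


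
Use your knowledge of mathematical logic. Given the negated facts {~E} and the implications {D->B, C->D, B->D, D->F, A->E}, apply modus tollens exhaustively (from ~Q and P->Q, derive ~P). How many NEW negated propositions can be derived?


Initial negated facts: {~E}
Apply modus tollens to closure:
  ~E and A->E  =>  ~A
Final negated: {~A, ~E}
New negations: {~A}
Count = 1

1


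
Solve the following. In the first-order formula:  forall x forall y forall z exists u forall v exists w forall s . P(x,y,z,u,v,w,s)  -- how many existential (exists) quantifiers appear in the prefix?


Quantifier prefix: forall x forall y forall z exists u forall v exists w forall s
Mark each quantifier type:
  U U U E U E U
Universal count = 5, Existential count = 2
Asked for existential (exists) quantifiers: 2

2


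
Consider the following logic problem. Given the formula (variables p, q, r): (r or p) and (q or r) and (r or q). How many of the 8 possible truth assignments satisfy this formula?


Evaluate all 8 assignments for p, q, r:
p=0, q=0, r=0: 0
p=0, q=0, r=1: 1
p=0, q=1, r=0: 0
p=0, q=1, r=1: 1
p=1, q=0, r=0: 0
p=1, q=0, r=1: 1
p=1, q=1, r=0: 1
p=1, q=1, r=1: 1
Satisfying count = 5

5


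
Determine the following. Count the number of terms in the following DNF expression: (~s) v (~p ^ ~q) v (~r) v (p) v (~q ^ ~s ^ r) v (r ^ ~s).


A DNF formula is a disjunction of terms (conjunctions).
Terms are separated by v.
Counting the disjuncts: 6 terms.

6


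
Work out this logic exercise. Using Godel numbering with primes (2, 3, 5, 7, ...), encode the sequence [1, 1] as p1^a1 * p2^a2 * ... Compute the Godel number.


Encode each element as an exponent of the corresponding prime:
  2^1 = 2
  3^1 = 3
Product = 2 * 3 = 6

6


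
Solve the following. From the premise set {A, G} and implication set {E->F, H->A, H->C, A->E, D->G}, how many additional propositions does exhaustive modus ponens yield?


Initial facts: {A, G}
Apply modus ponens to closure:
  A and A->E  =>  E
  E and E->F  =>  F
Final known: {A, E, F, G}
New propositions: {E, F}
Count = 2

2


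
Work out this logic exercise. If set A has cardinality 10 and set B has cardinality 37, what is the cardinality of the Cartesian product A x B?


The Cartesian product A x B contains all ordered pairs (a, b).
|A x B| = |A| * |B| = 10 * 37 = 370

370


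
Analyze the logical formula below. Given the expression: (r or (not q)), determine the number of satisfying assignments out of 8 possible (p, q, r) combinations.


Check all 8 assignments:
p=0, q=0, r=0: 1
p=0, q=0, r=1: 1
p=0, q=1, r=0: 0
p=0, q=1, r=1: 1
p=1, q=0, r=0: 1
p=1, q=0, r=1: 1
p=1, q=1, r=0: 0
p=1, q=1, r=1: 1
Count of True = 6

6


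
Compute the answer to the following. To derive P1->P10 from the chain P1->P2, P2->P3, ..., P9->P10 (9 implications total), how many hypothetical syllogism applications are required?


With 9 implications in a chain connecting 10 propositions:
P1->P2, P2->P3, ..., P9->P10
Steps needed = (number of implications) - 1 = 9 - 1 = 8

8


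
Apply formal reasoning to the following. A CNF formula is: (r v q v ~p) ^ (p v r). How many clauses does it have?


A CNF formula is a conjunction of clauses.
Clauses are separated by ^.
Counting the conjuncts: 2 clauses.

2


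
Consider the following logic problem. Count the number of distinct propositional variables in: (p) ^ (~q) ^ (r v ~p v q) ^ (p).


Identify each variable that appears in the formula.
Variables found: p, q, r
Count = 3

3


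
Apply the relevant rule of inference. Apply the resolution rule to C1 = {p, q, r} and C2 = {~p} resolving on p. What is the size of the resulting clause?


Remove p from C1 and ~p from C2.
C1 remainder: {q, r}
C2 remainder: {}
Union (resolvent): {q, r}
Resolvent has 2 literal(s).

2


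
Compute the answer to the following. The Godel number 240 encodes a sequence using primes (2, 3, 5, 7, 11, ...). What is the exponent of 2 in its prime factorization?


Factorize 240 by dividing by 2 repeatedly.
Division steps: 2 divides 240 exactly 4 time(s).
Exponent of 2 = 4

4


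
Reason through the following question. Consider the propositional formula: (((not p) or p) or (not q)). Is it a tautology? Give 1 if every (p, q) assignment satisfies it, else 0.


Check all 4 assignments:
p=0, q=0: 1
p=0, q=1: 1
p=1, q=0: 1
p=1, q=1: 1
Satisfying count = 4/4.
Tautology iff count = 4: yes.

1


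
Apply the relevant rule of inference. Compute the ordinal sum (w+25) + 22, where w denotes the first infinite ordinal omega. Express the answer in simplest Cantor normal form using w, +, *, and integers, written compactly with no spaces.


Compute (w+25) + 22.
Ordinal + is associative but NOT commutative; for finite n>0, n + w = w but w + n stays w+n.
By associativity: (w+25) + 22 = w + (25+22) = w+47.
Result = w+47

w+47


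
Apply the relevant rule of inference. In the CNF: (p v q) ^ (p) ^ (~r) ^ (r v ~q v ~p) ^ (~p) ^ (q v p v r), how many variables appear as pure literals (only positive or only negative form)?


Check each variable for pure literal status:
p: mixed (not pure)
q: mixed (not pure)
r: mixed (not pure)
Pure literal count = 0

0


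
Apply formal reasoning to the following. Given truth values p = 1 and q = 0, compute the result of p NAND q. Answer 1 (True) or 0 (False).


p = 1, q = 0
Operation: p NAND q
Evaluate: 1 NAND 0 = 1

1


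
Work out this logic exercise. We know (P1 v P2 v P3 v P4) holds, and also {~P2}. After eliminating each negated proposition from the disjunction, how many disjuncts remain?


Original disjuncts (4): P1, P2, P3, P4
Negated (eliminate): ~P2
Remaining disjuncts: P1, P3, P4
Count = 4 - 1 = 3

3


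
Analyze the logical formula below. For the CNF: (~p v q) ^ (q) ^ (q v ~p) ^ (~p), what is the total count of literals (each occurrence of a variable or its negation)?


Counting literals in each clause:
Clause 1: 2 literal(s)
Clause 2: 1 literal(s)
Clause 3: 2 literal(s)
Clause 4: 1 literal(s)
Total = 6

6


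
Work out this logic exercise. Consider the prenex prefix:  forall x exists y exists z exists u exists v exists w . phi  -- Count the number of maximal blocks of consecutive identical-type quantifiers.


Quantifier-type sequence: A E E E E E  (A=forall, E=exists)
Group into maximal same-type runs:
  Ax1 | Ex5
Number of blocks = 2

2


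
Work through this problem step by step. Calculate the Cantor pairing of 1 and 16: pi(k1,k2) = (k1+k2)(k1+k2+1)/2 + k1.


k1 + k2 = 17
(k1+k2)(k1+k2+1)/2 = 17 * 18 / 2 = 153
pi = 153 + 1 = 154

154


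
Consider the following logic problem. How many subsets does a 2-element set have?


The power set of a set with n elements has 2^n elements.
|P(S)| = 2^2 = 4

4


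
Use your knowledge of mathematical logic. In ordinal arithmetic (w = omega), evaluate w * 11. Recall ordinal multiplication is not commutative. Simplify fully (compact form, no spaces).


Compute w * 11.
Ordinal * is associative and left-distributive over +, but NOT commutative; for finite n>1, n*w = w but w*n stays w*n.
w * 11 means 11 copies of w concatenated: w*11.
Result = w*11

w*11


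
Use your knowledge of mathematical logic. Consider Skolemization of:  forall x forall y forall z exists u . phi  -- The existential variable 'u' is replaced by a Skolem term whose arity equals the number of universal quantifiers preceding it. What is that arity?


Quantifier prefix: forall x forall y forall z exists u
'u' is existentially quantified at position 4.
Universal variables preceding it: x, y, z
Skolem function arity = 3

3


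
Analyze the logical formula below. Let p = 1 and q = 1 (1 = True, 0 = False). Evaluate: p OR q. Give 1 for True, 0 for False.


p = 1, q = 1
Operation: p OR q
Evaluate: 1 OR 1 = 1

1


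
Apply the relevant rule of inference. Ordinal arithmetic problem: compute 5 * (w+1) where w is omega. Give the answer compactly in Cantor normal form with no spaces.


Compute 5 * (w+1).
Ordinal * is associative and left-distributive over +, but NOT commutative; for finite n>1, n*w = w but w*n stays w*n.
By left-distributivity: 5 * (w+1) = 5*w + 5*1 = w + 5 = w+5.
Result = w+5

w+5


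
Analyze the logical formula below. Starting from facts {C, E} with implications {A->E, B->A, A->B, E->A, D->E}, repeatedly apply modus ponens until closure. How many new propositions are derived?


Initial facts: {C, E}
Apply modus ponens to closure:
  E and E->A  =>  A
  A and A->B  =>  B
Final known: {A, B, C, E}
New propositions: {A, B}
Count = 2

2


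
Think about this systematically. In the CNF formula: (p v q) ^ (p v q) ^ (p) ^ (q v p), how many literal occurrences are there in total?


Counting literals in each clause:
Clause 1: 2 literal(s)
Clause 2: 2 literal(s)
Clause 3: 1 literal(s)
Clause 4: 2 literal(s)
Total = 7

7


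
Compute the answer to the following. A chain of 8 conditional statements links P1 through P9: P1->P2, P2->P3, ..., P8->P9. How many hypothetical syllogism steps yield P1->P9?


With 8 implications in a chain connecting 9 propositions:
P1->P2, P2->P3, ..., P8->P9
Steps needed = (number of implications) - 1 = 8 - 1 = 7

7


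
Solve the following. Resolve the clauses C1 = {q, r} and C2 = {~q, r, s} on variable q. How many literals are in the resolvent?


Remove q from C1 and ~q from C2.
C1 remainder: {r}
C2 remainder: {r, s}
Union (resolvent): {r, s}
Resolvent has 2 literal(s).

2


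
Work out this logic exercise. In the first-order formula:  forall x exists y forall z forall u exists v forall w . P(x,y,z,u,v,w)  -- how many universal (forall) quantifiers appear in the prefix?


Quantifier prefix: forall x exists y forall z forall u exists v forall w
Mark each quantifier type:
  U E U U E U
Universal count = 4, Existential count = 2
Asked for universal (forall) quantifiers: 4

4


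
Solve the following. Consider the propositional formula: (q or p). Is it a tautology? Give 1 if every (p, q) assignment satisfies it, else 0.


Check all 4 assignments:
p=0, q=0: 0
p=0, q=1: 1
p=1, q=0: 1
p=1, q=1: 1
Satisfying count = 3/4.
Tautology iff count = 4: no.

0


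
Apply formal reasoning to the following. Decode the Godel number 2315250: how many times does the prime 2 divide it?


Factorize 2315250 by dividing by 2 repeatedly.
Division steps: 2 divides 2315250 exactly 1 time(s).
Exponent of 2 = 1

1


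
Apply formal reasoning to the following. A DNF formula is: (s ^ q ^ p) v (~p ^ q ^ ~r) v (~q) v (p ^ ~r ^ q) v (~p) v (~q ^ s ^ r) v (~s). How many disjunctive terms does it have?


A DNF formula is a disjunction of terms (conjunctions).
Terms are separated by v.
Counting the disjuncts: 7 terms.

7


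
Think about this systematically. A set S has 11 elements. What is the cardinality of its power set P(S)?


The power set of a set with n elements has 2^n elements.
|P(S)| = 2^11 = 2048

2048


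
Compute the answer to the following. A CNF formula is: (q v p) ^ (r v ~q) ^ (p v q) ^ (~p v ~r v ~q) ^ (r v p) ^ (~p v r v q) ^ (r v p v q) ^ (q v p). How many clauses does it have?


A CNF formula is a conjunction of clauses.
Clauses are separated by ^.
Counting the conjuncts: 8 clauses.

8


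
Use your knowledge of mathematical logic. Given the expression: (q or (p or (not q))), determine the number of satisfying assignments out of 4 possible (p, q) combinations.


Check all 4 assignments:
p=0, q=0: 1
p=0, q=1: 1
p=1, q=0: 1
p=1, q=1: 1
Count of True = 4

4


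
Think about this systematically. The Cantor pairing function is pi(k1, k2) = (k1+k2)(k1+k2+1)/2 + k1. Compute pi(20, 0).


k1 + k2 = 20
(k1+k2)(k1+k2+1)/2 = 20 * 21 / 2 = 210
pi = 210 + 20 = 230

230


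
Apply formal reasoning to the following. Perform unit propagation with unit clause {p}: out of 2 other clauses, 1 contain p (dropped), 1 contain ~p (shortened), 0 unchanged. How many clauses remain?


Satisfied (removed): 1
Shortened (remain): 1
Unchanged (remain): 0
Remaining = 1 + 0 = 1

1


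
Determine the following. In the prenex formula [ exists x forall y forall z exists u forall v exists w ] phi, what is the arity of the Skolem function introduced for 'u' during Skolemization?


Quantifier prefix: exists x forall y forall z exists u forall v exists w
'u' is existentially quantified at position 4.
Universal variables preceding it: y, z
Skolem function arity = 2

2


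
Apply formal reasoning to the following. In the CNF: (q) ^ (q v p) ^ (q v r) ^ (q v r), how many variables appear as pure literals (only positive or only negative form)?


Check each variable for pure literal status:
p: pure positive
q: pure positive
r: pure positive
Pure literal count = 3

3


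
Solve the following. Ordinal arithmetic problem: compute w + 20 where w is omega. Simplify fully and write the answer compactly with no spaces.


Compute w + 20.
Ordinal + is associative but NOT commutative; for finite n>0, n + w = w but w + n stays w+n.
w + 20 is already in normal form (a successor ordinal beyond w).
Result = w+20

w+20


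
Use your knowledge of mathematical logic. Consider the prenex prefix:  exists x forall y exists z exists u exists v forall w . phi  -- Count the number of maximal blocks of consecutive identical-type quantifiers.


Quantifier-type sequence: E A E E E A  (A=forall, E=exists)
Group into maximal same-type runs:
  Ex1 | Ax1 | Ex3 | Ax1
Number of blocks = 4

4


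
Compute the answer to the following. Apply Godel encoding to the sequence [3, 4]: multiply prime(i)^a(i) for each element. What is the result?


Encode each element as an exponent of the corresponding prime:
  2^3 = 8
  3^4 = 81
Product = 8 * 81 = 648

648


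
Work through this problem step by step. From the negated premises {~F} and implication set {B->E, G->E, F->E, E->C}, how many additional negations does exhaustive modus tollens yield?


Initial negated facts: {~F}
Apply modus tollens to closure:
  (no implication fires)
Final negated: {~F}
New negations: {(none)}
Count = 0

0


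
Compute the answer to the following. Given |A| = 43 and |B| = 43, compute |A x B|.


The Cartesian product A x B contains all ordered pairs (a, b).
|A x B| = |A| * |B| = 43 * 43 = 1849

1849


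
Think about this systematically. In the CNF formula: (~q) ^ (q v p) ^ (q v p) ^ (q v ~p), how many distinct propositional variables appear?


Identify each variable that appears in the formula.
Variables found: p, q
Count = 2

2


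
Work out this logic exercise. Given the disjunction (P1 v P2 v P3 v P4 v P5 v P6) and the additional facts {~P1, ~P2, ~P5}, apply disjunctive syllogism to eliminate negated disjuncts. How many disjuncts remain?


Original disjuncts (6): P1, P2, P3, P4, P5, P6
Negated (eliminate): ~P1, ~P2, ~P5
Remaining disjuncts: P3, P4, P6
Count = 6 - 3 = 3

3


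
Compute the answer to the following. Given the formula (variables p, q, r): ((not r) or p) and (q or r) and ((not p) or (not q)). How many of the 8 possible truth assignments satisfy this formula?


Evaluate all 8 assignments for p, q, r:
p=0, q=0, r=0: 0
p=0, q=0, r=1: 0
p=0, q=1, r=0: 1
p=0, q=1, r=1: 0
p=1, q=0, r=0: 0
p=1, q=0, r=1: 1
p=1, q=1, r=0: 0
p=1, q=1, r=1: 0
Satisfying count = 2

2


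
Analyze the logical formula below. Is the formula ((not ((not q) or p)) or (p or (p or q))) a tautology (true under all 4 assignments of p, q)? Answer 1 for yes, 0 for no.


Check all 4 assignments:
p=0, q=0: 0
p=0, q=1: 1
p=1, q=0: 1
p=1, q=1: 1
Satisfying count = 3/4.
Tautology iff count = 4: no.

0


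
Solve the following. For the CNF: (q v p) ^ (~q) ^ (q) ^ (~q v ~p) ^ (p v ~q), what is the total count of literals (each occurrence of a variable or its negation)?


Counting literals in each clause:
Clause 1: 2 literal(s)
Clause 2: 1 literal(s)
Clause 3: 1 literal(s)
Clause 4: 2 literal(s)
Clause 5: 2 literal(s)
Total = 8

8


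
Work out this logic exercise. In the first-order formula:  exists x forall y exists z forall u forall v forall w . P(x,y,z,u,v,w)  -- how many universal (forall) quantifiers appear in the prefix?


Quantifier prefix: exists x forall y exists z forall u forall v forall w
Mark each quantifier type:
  E U E U U U
Universal count = 4, Existential count = 2
Asked for universal (forall) quantifiers: 4

4


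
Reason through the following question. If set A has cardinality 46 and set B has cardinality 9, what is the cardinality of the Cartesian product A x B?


The Cartesian product A x B contains all ordered pairs (a, b).
|A x B| = |A| * |B| = 46 * 9 = 414

414


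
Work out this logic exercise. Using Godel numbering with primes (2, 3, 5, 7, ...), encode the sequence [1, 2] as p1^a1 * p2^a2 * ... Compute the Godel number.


Encode each element as an exponent of the corresponding prime:
  2^1 = 2
  3^2 = 9
Product = 2 * 9 = 18

18


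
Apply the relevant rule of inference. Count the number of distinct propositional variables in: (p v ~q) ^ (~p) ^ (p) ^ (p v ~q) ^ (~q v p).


Identify each variable that appears in the formula.
Variables found: p, q
Count = 2

2


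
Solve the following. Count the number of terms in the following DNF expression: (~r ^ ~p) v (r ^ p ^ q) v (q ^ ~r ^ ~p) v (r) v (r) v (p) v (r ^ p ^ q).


A DNF formula is a disjunction of terms (conjunctions).
Terms are separated by v.
Counting the disjuncts: 7 terms.

7


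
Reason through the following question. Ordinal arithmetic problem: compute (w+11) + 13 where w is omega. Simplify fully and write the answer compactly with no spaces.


Compute (w+11) + 13.
Ordinal + is associative but NOT commutative; for finite n>0, n + w = w but w + n stays w+n.
By associativity: (w+11) + 13 = w + (11+13) = w+24.
Result = w+24

w+24


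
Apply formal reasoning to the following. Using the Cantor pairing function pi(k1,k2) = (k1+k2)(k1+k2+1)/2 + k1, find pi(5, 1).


k1 + k2 = 6
(k1+k2)(k1+k2+1)/2 = 6 * 7 / 2 = 21
pi = 21 + 5 = 26

26


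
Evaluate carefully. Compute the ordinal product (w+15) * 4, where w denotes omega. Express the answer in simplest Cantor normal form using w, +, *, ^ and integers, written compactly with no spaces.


Compute (w+15) * 4.
Ordinal * is associative and left-distributive over +, but NOT commutative; for finite n>1, n*w = w but w*n stays w*n.
(w+15) * 4 = (w+15) repeated 4 times. Each intermediate +15 is absorbed by the following w; only the last survives: w*4+15.
Result = w*4+15

w*4+15


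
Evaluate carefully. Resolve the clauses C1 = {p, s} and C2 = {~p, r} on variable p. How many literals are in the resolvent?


Remove p from C1 and ~p from C2.
C1 remainder: {s}
C2 remainder: {r}
Union (resolvent): {r, s}
Resolvent has 2 literal(s).

2


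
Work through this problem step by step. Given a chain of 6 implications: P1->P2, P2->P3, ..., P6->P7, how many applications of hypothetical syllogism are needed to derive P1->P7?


With 6 implications in a chain connecting 7 propositions:
P1->P2, P2->P3, ..., P6->P7
Steps needed = (number of implications) - 1 = 6 - 1 = 5

5


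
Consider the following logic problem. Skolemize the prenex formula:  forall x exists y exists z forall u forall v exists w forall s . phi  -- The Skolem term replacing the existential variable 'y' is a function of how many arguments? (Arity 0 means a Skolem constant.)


Quantifier prefix: forall x exists y exists z forall u forall v exists w forall s
'y' is existentially quantified at position 2.
Universal variables preceding it: x
Skolem function arity = 1

1


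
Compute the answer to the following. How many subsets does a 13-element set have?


The power set of a set with n elements has 2^n elements.
|P(S)| = 2^13 = 8192

8192


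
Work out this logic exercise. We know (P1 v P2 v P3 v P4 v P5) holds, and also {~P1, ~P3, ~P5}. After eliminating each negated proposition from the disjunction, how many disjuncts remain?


Original disjuncts (5): P1, P2, P3, P4, P5
Negated (eliminate): ~P1, ~P3, ~P5
Remaining disjuncts: P2, P4
Count = 5 - 3 = 2

2


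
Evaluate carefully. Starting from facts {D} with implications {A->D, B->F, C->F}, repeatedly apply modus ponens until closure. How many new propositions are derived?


Initial facts: {D}
Apply modus ponens to closure:
  (no implication fires)
Final known: {D}
New propositions: {(none)}
Count = 0

0


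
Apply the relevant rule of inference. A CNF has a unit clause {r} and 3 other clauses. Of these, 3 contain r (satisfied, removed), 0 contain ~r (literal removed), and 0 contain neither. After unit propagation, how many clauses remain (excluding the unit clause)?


Satisfied (removed): 3
Shortened (remain): 0
Unchanged (remain): 0
Remaining = 0 + 0 = 0

0


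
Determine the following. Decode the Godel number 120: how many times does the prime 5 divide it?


Factorize 120 by dividing by 5 repeatedly.
Division steps: 5 divides 120 exactly 1 time(s).
Exponent of 5 = 1

1


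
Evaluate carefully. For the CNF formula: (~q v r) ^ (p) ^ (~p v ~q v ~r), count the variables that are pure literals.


Check each variable for pure literal status:
p: mixed (not pure)
q: pure negative
r: mixed (not pure)
Pure literal count = 1

1


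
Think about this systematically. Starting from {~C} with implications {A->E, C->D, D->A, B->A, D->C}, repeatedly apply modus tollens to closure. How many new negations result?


Initial negated facts: {~C}
Apply modus tollens to closure:
  ~C and D->C  =>  ~D
Final negated: {~C, ~D}
New negations: {~D}
Count = 1

1


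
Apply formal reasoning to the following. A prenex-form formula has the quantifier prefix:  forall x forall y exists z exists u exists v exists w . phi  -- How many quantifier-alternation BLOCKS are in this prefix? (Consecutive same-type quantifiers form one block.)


Quantifier-type sequence: A A E E E E  (A=forall, E=exists)
Group into maximal same-type runs:
  Ax2 | Ex4
Number of blocks = 2

2


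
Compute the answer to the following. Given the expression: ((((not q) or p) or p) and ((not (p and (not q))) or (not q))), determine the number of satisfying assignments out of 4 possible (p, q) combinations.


Check all 4 assignments:
p=0, q=0: 1
p=0, q=1: 0
p=1, q=0: 1
p=1, q=1: 1
Count of True = 3

3


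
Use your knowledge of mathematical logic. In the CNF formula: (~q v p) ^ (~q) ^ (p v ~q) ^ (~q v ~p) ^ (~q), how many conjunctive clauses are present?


A CNF formula is a conjunction of clauses.
Clauses are separated by ^.
Counting the conjuncts: 5 clauses.

5


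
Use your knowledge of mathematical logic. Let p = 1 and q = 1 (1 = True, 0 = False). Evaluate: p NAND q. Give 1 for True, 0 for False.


p = 1, q = 1
Operation: p NAND q
Evaluate: 1 NAND 1 = 0

0


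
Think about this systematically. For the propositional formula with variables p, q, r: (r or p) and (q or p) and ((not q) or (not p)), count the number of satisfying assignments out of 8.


Evaluate all 8 assignments for p, q, r:
p=0, q=0, r=0: 0
p=0, q=0, r=1: 0
p=0, q=1, r=0: 0
p=0, q=1, r=1: 1
p=1, q=0, r=0: 1
p=1, q=0, r=1: 1
p=1, q=1, r=0: 0
p=1, q=1, r=1: 0
Satisfying count = 3

3


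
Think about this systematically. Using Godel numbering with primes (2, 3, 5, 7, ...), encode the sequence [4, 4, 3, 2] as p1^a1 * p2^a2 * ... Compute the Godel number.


Encode each element as an exponent of the corresponding prime:
  2^4 = 16
  3^4 = 81
  5^3 = 125
  7^2 = 49
Product = 16 * 81 * 125 * 49 = 7938000

7938000


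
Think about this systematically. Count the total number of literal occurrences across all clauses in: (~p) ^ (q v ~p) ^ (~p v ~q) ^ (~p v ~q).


Counting literals in each clause:
Clause 1: 1 literal(s)
Clause 2: 2 literal(s)
Clause 3: 2 literal(s)
Clause 4: 2 literal(s)
Total = 7

7


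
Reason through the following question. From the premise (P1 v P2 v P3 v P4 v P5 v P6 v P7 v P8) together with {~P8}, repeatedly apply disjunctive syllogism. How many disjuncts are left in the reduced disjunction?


Original disjuncts (8): P1, P2, P3, P4, P5, P6, P7, P8
Negated (eliminate): ~P8
Remaining disjuncts: P1, P2, P3, P4, P5, P6, P7
Count = 8 - 1 = 7

7


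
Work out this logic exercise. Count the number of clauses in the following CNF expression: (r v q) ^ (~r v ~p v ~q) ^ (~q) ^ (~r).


A CNF formula is a conjunction of clauses.
Clauses are separated by ^.
Counting the conjuncts: 4 clauses.

4


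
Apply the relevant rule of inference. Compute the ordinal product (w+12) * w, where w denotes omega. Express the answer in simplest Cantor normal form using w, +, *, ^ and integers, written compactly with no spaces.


Compute (w+12) * w.
Ordinal * is associative and left-distributive over +, but NOT commutative; for finite n>1, n*w = w but w*n stays w*n.
(w+12) * w = sup{(w+12)*k : k<w} = sup{w*k+12} = w^2 (the +12 tail is absorbed in the limit).
Result = w^2

w^2


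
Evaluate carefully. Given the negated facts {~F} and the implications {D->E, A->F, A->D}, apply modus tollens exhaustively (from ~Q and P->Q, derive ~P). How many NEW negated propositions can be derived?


Initial negated facts: {~F}
Apply modus tollens to closure:
  ~F and A->F  =>  ~A
Final negated: {~A, ~F}
New negations: {~A}
Count = 1

1


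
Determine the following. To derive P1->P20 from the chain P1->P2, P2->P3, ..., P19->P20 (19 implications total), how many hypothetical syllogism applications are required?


With 19 implications in a chain connecting 20 propositions:
P1->P2, P2->P3, ..., P19->P20
Steps needed = (number of implications) - 1 = 19 - 1 = 18

18


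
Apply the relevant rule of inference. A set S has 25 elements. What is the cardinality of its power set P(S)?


The power set of a set with n elements has 2^n elements.
|P(S)| = 2^25 = 33554432

33554432


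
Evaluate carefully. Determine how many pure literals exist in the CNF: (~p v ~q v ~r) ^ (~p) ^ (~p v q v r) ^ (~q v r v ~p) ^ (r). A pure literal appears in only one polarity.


Check each variable for pure literal status:
p: pure negative
q: mixed (not pure)
r: mixed (not pure)
Pure literal count = 1

1


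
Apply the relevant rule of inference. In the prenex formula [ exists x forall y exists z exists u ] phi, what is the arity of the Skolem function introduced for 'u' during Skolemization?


Quantifier prefix: exists x forall y exists z exists u
'u' is existentially quantified at position 4.
Universal variables preceding it: y
Skolem function arity = 1

1


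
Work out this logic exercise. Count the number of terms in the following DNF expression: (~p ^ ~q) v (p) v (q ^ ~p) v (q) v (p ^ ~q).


A DNF formula is a disjunction of terms (conjunctions).
Terms are separated by v.
Counting the disjuncts: 5 terms.

5


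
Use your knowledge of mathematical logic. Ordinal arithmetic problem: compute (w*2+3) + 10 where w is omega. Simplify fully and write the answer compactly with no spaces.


Compute (w*2+3) + 10.
Ordinal + is associative but NOT commutative; for finite n>0, n + w = w but w + n stays w+n.
By associativity: (w*2+3) + 10 = w*2 + (3+10) = w*2+13.
Result = w*2+13

w*2+13


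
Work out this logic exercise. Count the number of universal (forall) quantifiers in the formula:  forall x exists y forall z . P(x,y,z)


Quantifier prefix: forall x exists y forall z
Mark each quantifier type:
  U E U
Universal count = 2, Existential count = 1
Asked for universal (forall) quantifiers: 2

2


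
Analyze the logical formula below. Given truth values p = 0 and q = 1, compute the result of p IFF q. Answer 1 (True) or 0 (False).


p = 0, q = 1
Operation: p IFF q
Evaluate: 0 IFF 1 = 0

0


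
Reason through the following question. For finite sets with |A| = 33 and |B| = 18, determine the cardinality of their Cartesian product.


The Cartesian product A x B contains all ordered pairs (a, b).
|A x B| = |A| * |B| = 33 * 18 = 594

594


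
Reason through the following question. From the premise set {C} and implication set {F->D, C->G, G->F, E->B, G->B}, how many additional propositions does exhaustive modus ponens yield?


Initial facts: {C}
Apply modus ponens to closure:
  C and C->G  =>  G
  G and G->F  =>  F
  G and G->B  =>  B
  F and F->D  =>  D
Final known: {B, C, D, F, G}
New propositions: {B, D, F, G}
Count = 4

4


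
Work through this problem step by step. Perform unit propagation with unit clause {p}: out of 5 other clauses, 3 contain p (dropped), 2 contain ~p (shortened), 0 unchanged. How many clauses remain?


Satisfied (removed): 3
Shortened (remain): 2
Unchanged (remain): 0
Remaining = 2 + 0 = 2

2


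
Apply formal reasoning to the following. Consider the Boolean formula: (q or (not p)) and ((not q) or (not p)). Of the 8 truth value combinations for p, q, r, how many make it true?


Evaluate all 8 assignments for p, q, r:
p=0, q=0, r=0: 1
p=0, q=0, r=1: 1
p=0, q=1, r=0: 1
p=0, q=1, r=1: 1
p=1, q=0, r=0: 0
p=1, q=0, r=1: 0
p=1, q=1, r=0: 0
p=1, q=1, r=1: 0
Satisfying count = 4

4


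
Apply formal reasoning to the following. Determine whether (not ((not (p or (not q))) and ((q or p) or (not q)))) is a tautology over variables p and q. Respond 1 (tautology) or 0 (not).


Check all 4 assignments:
p=0, q=0: 1
p=0, q=1: 0
p=1, q=0: 1
p=1, q=1: 1
Satisfying count = 3/4.
Tautology iff count = 4: no.

0


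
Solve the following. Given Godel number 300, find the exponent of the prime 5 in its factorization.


Factorize 300 by dividing by 5 repeatedly.
Division steps: 5 divides 300 exactly 2 time(s).
Exponent of 5 = 2

2


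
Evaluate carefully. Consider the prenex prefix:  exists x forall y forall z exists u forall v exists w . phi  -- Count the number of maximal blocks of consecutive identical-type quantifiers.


Quantifier-type sequence: E A A E A E  (A=forall, E=exists)
Group into maximal same-type runs:
  Ex1 | Ax2 | Ex1 | Ax1 | Ex1
Number of blocks = 5

5


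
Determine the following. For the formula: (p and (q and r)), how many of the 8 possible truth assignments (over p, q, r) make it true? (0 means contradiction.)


Check all 8 assignments:
p=0, q=0, r=0: 0
p=0, q=0, r=1: 0
p=0, q=1, r=0: 0
p=0, q=1, r=1: 0
p=1, q=0, r=0: 0
p=1, q=0, r=1: 0
p=1, q=1, r=0: 0
p=1, q=1, r=1: 1
Count of True = 1

1


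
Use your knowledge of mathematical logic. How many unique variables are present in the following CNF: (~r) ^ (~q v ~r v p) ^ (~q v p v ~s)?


Identify each variable that appears in the formula.
Variables found: p, q, r, s
Count = 4

4


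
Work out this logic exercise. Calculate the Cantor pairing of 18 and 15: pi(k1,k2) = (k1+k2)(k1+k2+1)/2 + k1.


k1 + k2 = 33
(k1+k2)(k1+k2+1)/2 = 33 * 34 / 2 = 561
pi = 561 + 18 = 579

579


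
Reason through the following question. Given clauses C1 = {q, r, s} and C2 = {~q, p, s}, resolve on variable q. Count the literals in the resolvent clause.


Remove q from C1 and ~q from C2.
C1 remainder: {r, s}
C2 remainder: {p, s}
Union (resolvent): {p, r, s}
Resolvent has 3 literal(s).

3


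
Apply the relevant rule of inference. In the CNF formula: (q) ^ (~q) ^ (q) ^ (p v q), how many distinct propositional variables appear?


Identify each variable that appears in the formula.
Variables found: p, q
Count = 2

2


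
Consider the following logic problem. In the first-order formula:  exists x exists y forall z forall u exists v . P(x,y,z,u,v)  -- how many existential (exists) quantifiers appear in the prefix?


Quantifier prefix: exists x exists y forall z forall u exists v
Mark each quantifier type:
  E E U U E
Universal count = 2, Existential count = 3
Asked for existential (exists) quantifiers: 3

3


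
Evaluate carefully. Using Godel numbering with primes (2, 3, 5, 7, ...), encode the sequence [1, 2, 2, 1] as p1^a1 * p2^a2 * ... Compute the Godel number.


Encode each element as an exponent of the corresponding prime:
  2^1 = 2
  3^2 = 9
  5^2 = 25
  7^1 = 7
Product = 2 * 9 * 25 * 7 = 3150

3150


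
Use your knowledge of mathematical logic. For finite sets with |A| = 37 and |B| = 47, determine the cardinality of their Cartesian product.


The Cartesian product A x B contains all ordered pairs (a, b).
|A x B| = |A| * |B| = 37 * 47 = 1739

1739


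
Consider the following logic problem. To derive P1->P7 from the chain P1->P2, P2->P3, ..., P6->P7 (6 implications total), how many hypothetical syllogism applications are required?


With 6 implications in a chain connecting 7 propositions:
P1->P2, P2->P3, ..., P6->P7
Steps needed = (number of implications) - 1 = 6 - 1 = 5

5


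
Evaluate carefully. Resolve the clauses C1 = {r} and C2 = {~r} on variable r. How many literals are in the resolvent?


Remove r from C1 and ~r from C2.
C1 remainder: {}
C2 remainder: {}
Union (resolvent): {} (empty clause)
Resolvent has 0 literal(s).

0


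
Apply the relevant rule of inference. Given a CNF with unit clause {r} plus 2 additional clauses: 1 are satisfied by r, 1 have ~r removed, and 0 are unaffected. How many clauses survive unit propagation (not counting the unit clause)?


Satisfied (removed): 1
Shortened (remain): 1
Unchanged (remain): 0
Remaining = 1 + 0 = 1

1


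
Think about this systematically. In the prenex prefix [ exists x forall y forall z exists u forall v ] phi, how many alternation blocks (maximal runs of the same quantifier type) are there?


Quantifier-type sequence: E A A E A  (A=forall, E=exists)
Group into maximal same-type runs:
  Ex1 | Ax2 | Ex1 | Ax1
Number of blocks = 4

4


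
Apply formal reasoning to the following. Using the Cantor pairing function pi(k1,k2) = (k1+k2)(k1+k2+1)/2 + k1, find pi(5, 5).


k1 + k2 = 10
(k1+k2)(k1+k2+1)/2 = 10 * 11 / 2 = 55
pi = 55 + 5 = 60

60
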